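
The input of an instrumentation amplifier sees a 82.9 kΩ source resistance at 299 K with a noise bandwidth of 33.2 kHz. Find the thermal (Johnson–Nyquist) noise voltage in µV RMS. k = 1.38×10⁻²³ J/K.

6.74 µV

V_n = √(4kTRB)
4kTRB = 4 × 1.38×10⁻²³ × 299 × 8.29×10⁴ × 3.32×10⁴ = 4.54×10⁻¹¹ V²
V_n = √(4.54×10⁻¹¹) = 6.74×10⁻⁶ V = 6.74 µV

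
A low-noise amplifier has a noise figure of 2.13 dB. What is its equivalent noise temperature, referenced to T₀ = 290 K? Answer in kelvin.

184 K

F = 10^(2.13/10) = 1.63305
T_e = (F − 1)·T₀ = (1.63305 − 1) × 290 = 184 K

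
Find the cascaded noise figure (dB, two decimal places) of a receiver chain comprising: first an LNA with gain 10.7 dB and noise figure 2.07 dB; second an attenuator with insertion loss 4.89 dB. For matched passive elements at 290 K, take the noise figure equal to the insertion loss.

2.52 dB

Convert to linear (a loss of L dB is a gain of −L dB): F_i = 10^(NF_i/10), G_i = 10^(G_i,dB/10)
  Stage 1: F_1 = 10^(2.07/10) = 1.611, G_1 = 10^(10.7/10) = 11.75
  Stage 2: F_2 = 10^(4.89/10) = 3.083, G_2 = 10^(−4.89/10) = 0.3243
Friis cascade:
  F = 1.611 + (3.083 − 1)/11.75 = 1.788
NF = 10 log₁₀(1.788) = 2.52 dB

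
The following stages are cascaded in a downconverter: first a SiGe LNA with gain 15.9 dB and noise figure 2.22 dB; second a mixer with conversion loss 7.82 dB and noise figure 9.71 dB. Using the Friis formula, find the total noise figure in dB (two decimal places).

Convert to linear (a loss of L dB is a gain of −L dB): F_i = 10^(NF_i/10), G_i = 10^(G_i,dB/10)
  Stage 1: F_1 = 10^(2.22/10) = 1.667, G_1 = 10^(15.9/10) = 38.90
  Stage 2: F_2 = 10^(9.71/10) = 9.354, G_2 = 10^(−7.82/10) = 0.1652
Friis cascade:
  F = 1.667 + (9.354 − 1)/38.90 = 1.882
NF = 10 log₁₀(1.882) = 2.75 dB

2.75 dB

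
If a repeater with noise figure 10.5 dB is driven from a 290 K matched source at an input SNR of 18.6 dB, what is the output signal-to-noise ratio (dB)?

8.1 dB

By definition F = SNR_in/SNR_out, so in dB: SNR_out = SNR_in − NF
SNR_out = 18.6 − 10.5 = 8.1 dB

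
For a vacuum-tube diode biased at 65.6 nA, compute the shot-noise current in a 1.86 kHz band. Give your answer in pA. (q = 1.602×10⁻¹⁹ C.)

6.25 pA

I_n = √(2qI·B)
2qI·B = 2 × 1.602×10⁻¹⁹ × 6.56×10⁻⁸ × 1.86×10³ = 3.91×10⁻²³ A²
I_n = √(3.91×10⁻²³) = 6.25×10⁻¹² A = 6.25 pA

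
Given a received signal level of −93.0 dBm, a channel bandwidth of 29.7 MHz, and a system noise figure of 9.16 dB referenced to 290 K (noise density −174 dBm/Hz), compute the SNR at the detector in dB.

Noise floor: N = −174 + 10 log₁₀(B) + NF
10 log₁₀(2.97×10⁷) = 74.73 dB
N = −174 + 74.73 + 9.16 = −90.11 dBm
SNR = P_sig − N = −93.0 − (−90.11) = −2.89 dB → −2.9 dB

−2.9 dB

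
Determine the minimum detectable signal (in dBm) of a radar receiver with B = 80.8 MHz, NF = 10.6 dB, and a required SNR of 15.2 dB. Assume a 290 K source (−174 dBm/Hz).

Sensitivity = −174 + 10 log₁₀(B) + NF + SNR_min
= −174 + 79.07 + 10.6 + 15.2
= −69.13 dBm → −69.1 dBm

−69.1 dBm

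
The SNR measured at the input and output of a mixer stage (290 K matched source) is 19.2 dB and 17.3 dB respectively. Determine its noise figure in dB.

1.9 dB

NF (dB) = SNR_in(dB) − SNR_out(dB) when the source is at T₀
NF = 19.2 − 17.3 = 1.9 dB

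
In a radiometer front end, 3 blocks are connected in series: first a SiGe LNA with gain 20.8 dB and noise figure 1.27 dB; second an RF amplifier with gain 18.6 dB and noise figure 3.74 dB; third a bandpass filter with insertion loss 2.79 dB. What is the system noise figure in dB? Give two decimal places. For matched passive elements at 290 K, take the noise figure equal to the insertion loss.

Convert to linear (a loss of L dB is a gain of −L dB): F_i = 10^(NF_i/10), G_i = 10^(G_i,dB/10)
  Stage 1: F_1 = 10^(1.27/10) = 1.340, G_1 = 10^(20.8/10) = 120.2
  Stage 2: F_2 = 10^(3.74/10) = 2.366, G_2 = 10^(18.6/10) = 72.44
  Stage 3: F_3 = 10^(2.79/10) = 1.901, G_3 = 10^(−2.79/10) = 0.5260
Friis cascade:
  F = 1.340 + (2.366 − 1)/120.2 + (1.901 − 1)/8710 = 1.351
NF = 10 log₁₀(1.351) = 1.31 dB

1.31 dB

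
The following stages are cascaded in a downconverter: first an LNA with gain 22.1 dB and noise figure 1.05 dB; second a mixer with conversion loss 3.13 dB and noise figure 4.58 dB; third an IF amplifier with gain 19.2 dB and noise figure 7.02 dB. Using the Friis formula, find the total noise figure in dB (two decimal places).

1.26 dB

Convert to linear (a loss of L dB is a gain of −L dB): F_i = 10^(NF_i/10), G_i = 10^(G_i,dB/10)
  Stage 1: F_1 = 10^(1.05/10) = 1.274, G_1 = 10^(22.1/10) = 162.2
  Stage 2: F_2 = 10^(4.58/10) = 2.871, G_2 = 10^(−3.13/10) = 0.4864
  Stage 3: F_3 = 10^(7.02/10) = 5.035, G_3 = 10^(19.2/10) = 83.18
Friis cascade:
  F = 1.274 + (2.871 − 1)/162.2 + (5.035 − 1)/78.89 = 1.336
NF = 10 log₁₀(1.336) = 1.26 dB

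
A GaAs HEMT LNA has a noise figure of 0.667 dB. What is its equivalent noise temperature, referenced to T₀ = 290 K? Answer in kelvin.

48.1 K

F = 10^(0.667/10) = 1.166
T_e = (F − 1)·T₀ = (1.166 − 1) × 290 = 48.1 K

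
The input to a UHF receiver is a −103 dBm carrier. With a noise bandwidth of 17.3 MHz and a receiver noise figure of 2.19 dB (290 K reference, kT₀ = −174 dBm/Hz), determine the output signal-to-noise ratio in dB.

Noise floor: N = −174 + 10 log₁₀(B) + NF
10 log₁₀(1.73×10⁷) = 72.38 dB
N = −174 + 72.38 + 2.19 = −99.43 dBm
SNR = P_sig − N = −103 − (−99.43) = −3.57 dB → −3.6 dB

−3.6 dB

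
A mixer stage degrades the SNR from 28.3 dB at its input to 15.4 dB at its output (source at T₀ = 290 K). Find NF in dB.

12.9 dB

NF (dB) = SNR_in(dB) − SNR_out(dB) when the source is at T₀
NF = 28.3 − 15.4 = 12.9 dB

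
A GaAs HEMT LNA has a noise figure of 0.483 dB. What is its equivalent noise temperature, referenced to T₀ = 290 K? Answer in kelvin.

34.1 K

F = 10^(0.483/10) = 1.11764
T_e = (F − 1)·T₀ = (1.11764 − 1) × 290 = 34.1 K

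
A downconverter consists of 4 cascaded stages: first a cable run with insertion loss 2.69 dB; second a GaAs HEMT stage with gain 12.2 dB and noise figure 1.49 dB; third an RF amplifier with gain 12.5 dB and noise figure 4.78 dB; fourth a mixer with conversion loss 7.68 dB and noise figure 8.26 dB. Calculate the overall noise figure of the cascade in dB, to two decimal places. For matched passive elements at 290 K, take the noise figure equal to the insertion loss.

Convert to linear (a loss of L dB is a gain of −L dB): F_i = 10^(NF_i/10), G_i = 10^(G_i,dB/10)
  Stage 1: F_1 = 10^(2.69/10) = 1.858, G_1 = 10^(−2.69/10) = 0.5383
  Stage 2: F_2 = 10^(1.49/10) = 1.409, G_2 = 10^(12.2/10) = 16.60
  Stage 3: F_3 = 10^(4.78/10) = 3.006, G_3 = 10^(12.5/10) = 17.78
  Stage 4: F_4 = 10^(8.26/10) = 6.699, G_4 = 10^(−7.68/10) = 0.1706
Friis cascade:
  F = 1.858 + (1.409 − 1)/0.5383 + (3.006 − 1)/8.933 + (6.699 − 1)/158.9 = 2.879
NF = 10 log₁₀(2.879) = 4.59 dB

4.59 dB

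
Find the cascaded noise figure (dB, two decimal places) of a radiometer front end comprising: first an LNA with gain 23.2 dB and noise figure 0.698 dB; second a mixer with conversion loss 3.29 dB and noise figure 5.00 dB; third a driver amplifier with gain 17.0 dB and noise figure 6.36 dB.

Convert to linear (a loss of L dB is a gain of −L dB): F_i = 10^(NF_i/10), G_i = 10^(G_i,dB/10)
  Stage 1: F_1 = 10^(0.698/10) = 1.174, G_1 = 10^(23.2/10) = 208.9
  Stage 2: F_2 = 10^(5.00/10) = 3.162, G_2 = 10^(−3.29/10) = 0.4688
  Stage 3: F_3 = 10^(6.36/10) = 4.325, G_3 = 10^(17.0/10) = 50.12
Friis cascade:
  F = 1.174 + (3.162 − 1)/208.9 + (4.325 − 1)/97.95 = 1.219
NF = 10 log₁₀(1.219) = 0.86 dB

0.86 dB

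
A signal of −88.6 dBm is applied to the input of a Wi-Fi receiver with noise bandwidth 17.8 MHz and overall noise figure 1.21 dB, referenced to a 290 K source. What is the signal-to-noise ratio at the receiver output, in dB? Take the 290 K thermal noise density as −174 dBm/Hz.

Noise floor: N = −174 + 10 log₁₀(B) + NF
10 log₁₀(1.78×10⁷) = 72.5 dB
N = −174 + 72.5 + 1.21 = −100.29 dBm
SNR = P_sig − N = −88.6 − (−100.29) = 11.69 dB → 11.7 dB

11.7 dB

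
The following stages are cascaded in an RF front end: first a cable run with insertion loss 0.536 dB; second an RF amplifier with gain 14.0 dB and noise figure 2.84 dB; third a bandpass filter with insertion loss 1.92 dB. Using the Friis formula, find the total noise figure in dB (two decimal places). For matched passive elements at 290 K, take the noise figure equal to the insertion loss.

3.43 dB

Convert to linear (a loss of L dB is a gain of −L dB): F_i = 10^(NF_i/10), G_i = 10^(G_i,dB/10)
  Stage 1: F_1 = 10^(0.536/10) = 1.131, G_1 = 10^(−0.536/10) = 0.8839
  Stage 2: F_2 = 10^(2.84/10) = 1.923, G_2 = 10^(14.0/10) = 25.12
  Stage 3: F_3 = 10^(1.92/10) = 1.556, G_3 = 10^(−1.92/10) = 0.6427
Friis cascade:
  F = 1.131 + (1.923 − 1)/0.8839 + (1.556 − 1)/22.20 = 2.201
NF = 10 log₁₀(2.201) = 3.43 dB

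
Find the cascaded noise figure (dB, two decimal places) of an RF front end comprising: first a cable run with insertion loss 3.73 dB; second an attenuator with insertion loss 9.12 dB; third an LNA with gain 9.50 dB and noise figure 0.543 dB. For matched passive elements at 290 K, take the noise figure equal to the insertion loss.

Convert to linear (a loss of L dB is a gain of −L dB): F_i = 10^(NF_i/10), G_i = 10^(G_i,dB/10)
  Stage 1: F_1 = 10^(3.73/10) = 2.360, G_1 = 10^(−3.73/10) = 0.4236
  Stage 2: F_2 = 10^(9.12/10) = 8.166, G_2 = 10^(−9.12/10) = 0.1225
  Stage 3: F_3 = 10^(0.543/10) = 1.133, G_3 = 10^(9.50/10) = 8.913
Friis cascade:
  F = 2.360 + (8.166 − 1)/0.4236 + (1.133 − 1)/0.05188 = 21.84
NF = 10 log₁₀(21.84) = 13.39 dB

13.39 dB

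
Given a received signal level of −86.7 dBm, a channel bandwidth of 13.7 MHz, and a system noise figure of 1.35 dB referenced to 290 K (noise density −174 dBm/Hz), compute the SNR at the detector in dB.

Noise floor: N = −174 + 10 log₁₀(B) + NF
10 log₁₀(1.37×10⁷) = 71.37 dB
N = −174 + 71.37 + 1.35 = −101.28 dBm
SNR = P_sig − N = −86.7 − (−101.28) = 14.58 dB → 14.6 dB

14.6 dB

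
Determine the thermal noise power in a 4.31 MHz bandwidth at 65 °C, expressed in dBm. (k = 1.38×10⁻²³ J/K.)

T = 65 °C + 273.15 = 338.15 K
P_n = kTB = 1.38×10⁻²³ × 338.15 × 4.31×10⁶ = 2.01×10⁻¹⁴ W
In dBm: 10 log₁₀(2.01×10⁻¹⁴ / 10⁻³) = −107.0 dBm

−107.0 dBm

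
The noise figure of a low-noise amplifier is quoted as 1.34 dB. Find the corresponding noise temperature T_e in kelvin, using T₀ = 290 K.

F = 10^(1.34/10) = 1.36144
T_e = (F − 1)·T₀ = (1.36144 − 1) × 290 = 105 K

105 K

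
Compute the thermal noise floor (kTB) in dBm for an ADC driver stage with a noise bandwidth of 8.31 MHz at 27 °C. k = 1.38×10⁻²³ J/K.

−104.6 dBm

T = 27 °C + 273.15 = 300.15 K
P_n = kTB = 1.38×10⁻²³ × 300.15 × 8.31×10⁶ = 3.44×10⁻¹⁴ W
In dBm: 10 log₁₀(3.44×10⁻¹⁴ / 10⁻³) = −104.6 dBm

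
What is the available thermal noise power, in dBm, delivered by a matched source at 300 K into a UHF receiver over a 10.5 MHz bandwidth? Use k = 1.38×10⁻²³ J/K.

P_n = kTB = 1.38×10⁻²³ × 300 × 1.05×10⁷ = 4.35×10⁻¹⁴ W
In dBm: 10 log₁₀(4.35×10⁻¹⁴ / 10⁻³) = −103.6 dBm

−103.6 dBm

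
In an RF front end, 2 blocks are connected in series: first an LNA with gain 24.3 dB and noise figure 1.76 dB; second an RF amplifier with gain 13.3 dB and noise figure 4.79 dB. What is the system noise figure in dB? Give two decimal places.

1.78 dB

Convert to linear (a loss of L dB is a gain of −L dB): F_i = 10^(NF_i/10), G_i = 10^(G_i,dB/10)
  Stage 1: F_1 = 10^(1.76/10) = 1.500, G_1 = 10^(24.3/10) = 269.2
  Stage 2: F_2 = 10^(4.79/10) = 3.013, G_2 = 10^(13.3/10) = 21.38
Friis cascade:
  F = 1.500 + (3.013 − 1)/269.2 = 1.507
NF = 10 log₁₀(1.507) = 1.78 dB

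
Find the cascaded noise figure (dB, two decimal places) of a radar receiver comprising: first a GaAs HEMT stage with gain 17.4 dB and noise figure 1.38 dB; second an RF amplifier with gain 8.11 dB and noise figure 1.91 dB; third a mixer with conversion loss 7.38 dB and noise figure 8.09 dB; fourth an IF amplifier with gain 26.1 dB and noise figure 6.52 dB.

1.62 dB

Convert to linear (a loss of L dB is a gain of −L dB): F_i = 10^(NF_i/10), G_i = 10^(G_i,dB/10)
  Stage 1: F_1 = 10^(1.38/10) = 1.374, G_1 = 10^(17.4/10) = 54.95
  Stage 2: F_2 = 10^(1.91/10) = 1.552, G_2 = 10^(8.11/10) = 6.471
  Stage 3: F_3 = 10^(8.09/10) = 6.442, G_3 = 10^(−7.38/10) = 0.1828
  Stage 4: F_4 = 10^(6.52/10) = 4.487, G_4 = 10^(26.1/10) = 407.4
Friis cascade:
  F = 1.374 + (1.552 − 1)/54.95 + (6.442 − 1)/355.6 + (4.487 − 1)/65.01 = 1.453
NF = 10 log₁₀(1.453) = 1.62 dB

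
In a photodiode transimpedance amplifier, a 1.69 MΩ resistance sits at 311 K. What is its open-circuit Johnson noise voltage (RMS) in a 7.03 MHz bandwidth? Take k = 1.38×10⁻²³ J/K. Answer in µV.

V_n = √(4kTRB)
4kTRB = 4 × 1.38×10⁻²³ × 311 × 1.69×10⁶ × 7.03×10⁶ = 2.04×10⁻⁷ V²
V_n = √(2.04×10⁻⁷) = 4.52×10⁻⁴ V = 452 µV

452 µV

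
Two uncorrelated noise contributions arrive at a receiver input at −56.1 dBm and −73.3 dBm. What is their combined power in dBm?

Convert to linear, add, convert back:
P₁ = 2.45×10⁻⁹ W, P₂ = 4.68×10⁻¹¹ W
P_tot = 2.50×10⁻⁹ W → 10 log₁₀(P_tot / 10⁻³) = −56.0 dBm

−56.0 dBm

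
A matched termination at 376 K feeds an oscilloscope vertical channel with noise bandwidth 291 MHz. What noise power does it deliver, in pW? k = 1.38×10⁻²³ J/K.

P_n = kTB = 1.38×10⁻²³ × 376 × 2.91×10⁸ = 1.51×10⁻¹² W = 1.51 pW

1.51 pW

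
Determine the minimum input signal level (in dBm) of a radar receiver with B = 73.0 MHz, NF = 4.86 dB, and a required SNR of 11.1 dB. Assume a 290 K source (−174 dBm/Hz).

Sensitivity = −174 + 10 log₁₀(B) + NF + SNR_min
= −174 + 78.63 + 4.86 + 11.1
= −79.41 dBm → −79.4 dBm

−79.4 dBm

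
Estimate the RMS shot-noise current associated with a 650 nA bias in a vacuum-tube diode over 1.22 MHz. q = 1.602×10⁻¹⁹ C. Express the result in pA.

504 pA

I_n = √(2qI·B)
2qI·B = 2 × 1.602×10⁻¹⁹ × 6.50×10⁻⁷ × 1.22×10⁶ = 2.54×10⁻¹⁹ A²
I_n = √(2.54×10⁻¹⁹) = 5.04×10⁻¹⁰ A = 504 pA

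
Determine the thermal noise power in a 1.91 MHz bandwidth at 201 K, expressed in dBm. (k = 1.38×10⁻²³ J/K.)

−112.8 dBm

P_n = kTB = 1.38×10⁻²³ × 201 × 1.91×10⁶ = 5.30×10⁻¹⁵ W
In dBm: 10 log₁₀(5.30×10⁻¹⁵ / 10⁻³) = −112.8 dBm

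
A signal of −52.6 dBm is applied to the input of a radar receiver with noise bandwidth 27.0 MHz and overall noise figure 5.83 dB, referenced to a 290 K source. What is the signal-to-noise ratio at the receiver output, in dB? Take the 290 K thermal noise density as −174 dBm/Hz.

Noise floor: N = −174 + 10 log₁₀(B) + NF
10 log₁₀(2.70×10⁷) = 74.31 dB
N = −174 + 74.31 + 5.83 = −93.86 dBm
SNR = P_sig − N = −52.6 − (−93.86) = 41.26 dB → 41.3 dB

41.3 dB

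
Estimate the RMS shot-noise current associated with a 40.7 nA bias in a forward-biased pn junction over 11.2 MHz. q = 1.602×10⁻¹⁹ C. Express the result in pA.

382 pA

I_n = √(2qI·B)
2qI·B = 2 × 1.602×10⁻¹⁹ × 4.07×10⁻⁸ × 1.12×10⁷ = 1.46×10⁻¹⁹ A²
I_n = √(1.46×10⁻¹⁹) = 3.82×10⁻¹⁰ A = 382 pA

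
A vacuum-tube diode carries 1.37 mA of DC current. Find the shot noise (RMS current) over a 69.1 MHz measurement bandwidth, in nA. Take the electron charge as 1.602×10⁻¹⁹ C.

174 nA

I_n = √(2qI·B)
2qI·B = 2 × 1.602×10⁻¹⁹ × 1.37×10⁻³ × 6.91×10⁷ = 3.03×10⁻¹⁴ A²
I_n = √(3.03×10⁻¹⁴) = 1.74×10⁻⁷ A = 174 nA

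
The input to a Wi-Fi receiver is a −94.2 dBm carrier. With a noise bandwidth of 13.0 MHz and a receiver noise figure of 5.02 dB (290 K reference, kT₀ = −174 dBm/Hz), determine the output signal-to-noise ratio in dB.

3.6 dB

Noise floor: N = −174 + 10 log₁₀(B) + NF
10 log₁₀(1.30×10⁷) = 71.14 dB
N = −174 + 71.14 + 5.02 = −97.84 dBm
SNR = P_sig − N = −94.2 − (−97.84) = 3.64 dB → 3.6 dB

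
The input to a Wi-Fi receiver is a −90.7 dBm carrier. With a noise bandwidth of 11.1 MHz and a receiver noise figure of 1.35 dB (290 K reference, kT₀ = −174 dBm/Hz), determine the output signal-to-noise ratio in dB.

Noise floor: N = −174 + 10 log₁₀(B) + NF
10 log₁₀(1.11×10⁷) = 70.45 dB
N = −174 + 70.45 + 1.35 = −102.20 dBm
SNR = P_sig − N = −90.7 − (−102.20) = 11.50 dB → 11.5 dB

11.5 dB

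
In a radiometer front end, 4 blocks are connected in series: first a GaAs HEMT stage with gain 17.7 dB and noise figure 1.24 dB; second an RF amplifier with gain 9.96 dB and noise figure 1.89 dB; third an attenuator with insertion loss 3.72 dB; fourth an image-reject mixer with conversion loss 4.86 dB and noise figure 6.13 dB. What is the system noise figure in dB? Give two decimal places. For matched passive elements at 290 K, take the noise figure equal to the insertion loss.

Convert to linear (a loss of L dB is a gain of −L dB): F_i = 10^(NF_i/10), G_i = 10^(G_i,dB/10)
  Stage 1: F_1 = 10^(1.24/10) = 1.330, G_1 = 10^(17.7/10) = 58.88
  Stage 2: F_2 = 10^(1.89/10) = 1.545, G_2 = 10^(9.96/10) = 9.908
  Stage 3: F_3 = 10^(3.72/10) = 2.355, G_3 = 10^(−3.72/10) = 0.4246
  Stage 4: F_4 = 10^(6.13/10) = 4.102, G_4 = 10^(−4.86/10) = 0.3266
Friis cascade:
  F = 1.330 + (1.545 − 1)/58.88 + (2.355 − 1)/583.4 + (4.102 − 1)/247.7 = 1.355
NF = 10 log₁₀(1.355) = 1.32 dB

1.32 dB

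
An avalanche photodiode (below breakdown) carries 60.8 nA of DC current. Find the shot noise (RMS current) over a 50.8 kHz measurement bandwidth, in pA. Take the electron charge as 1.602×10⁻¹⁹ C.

I_n = √(2qI·B)
2qI·B = 2 × 1.602×10⁻¹⁹ × 6.08×10⁻⁸ × 5.08×10⁴ = 9.90×10⁻²² A²
I_n = √(9.90×10⁻²²) = 3.15×10⁻¹¹ A = 31.5 pA

31.5 pA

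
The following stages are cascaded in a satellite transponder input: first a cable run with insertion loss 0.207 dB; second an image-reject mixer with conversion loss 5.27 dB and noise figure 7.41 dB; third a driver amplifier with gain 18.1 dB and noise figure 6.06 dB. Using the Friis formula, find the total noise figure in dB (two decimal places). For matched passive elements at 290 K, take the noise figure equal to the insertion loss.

Convert to linear (a loss of L dB is a gain of −L dB): F_i = 10^(NF_i/10), G_i = 10^(G_i,dB/10)
  Stage 1: F_1 = 10^(0.207/10) = 1.049, G_1 = 10^(−0.207/10) = 0.9535
  Stage 2: F_2 = 10^(7.41/10) = 5.508, G_2 = 10^(−5.27/10) = 0.2972
  Stage 3: F_3 = 10^(6.06/10) = 4.036, G_3 = 10^(18.1/10) = 64.57
Friis cascade:
  F = 1.049 + (5.508 − 1)/0.9535 + (4.036 − 1)/0.2833 = 16.49
NF = 10 log₁₀(16.49) = 12.17 dB

12.17 dB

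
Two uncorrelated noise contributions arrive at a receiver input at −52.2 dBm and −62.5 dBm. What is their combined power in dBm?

−51.8 dBm

Convert to linear, add, convert back:
P₁ = 6.03×10⁻⁹ W, P₂ = 5.62×10⁻¹⁰ W
P_tot = 6.59×10⁻⁹ W → 10 log₁₀(P_tot / 10⁻³) = −51.8 dBm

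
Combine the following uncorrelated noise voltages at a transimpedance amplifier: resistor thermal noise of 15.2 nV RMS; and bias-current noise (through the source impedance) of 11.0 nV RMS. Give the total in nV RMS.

Uncorrelated sources add in power (mean-square): V_tot = √(ΣV_i²)
V_tot = √[(1.52×10⁻⁸)² + (1.10×10⁻⁸)²] = 1.88×10⁻⁸ V = 18.8 nV

18.8 nV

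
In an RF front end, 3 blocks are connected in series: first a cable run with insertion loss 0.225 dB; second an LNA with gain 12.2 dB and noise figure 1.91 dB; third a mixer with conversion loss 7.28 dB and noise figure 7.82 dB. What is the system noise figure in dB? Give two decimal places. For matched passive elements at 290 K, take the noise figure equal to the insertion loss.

2.91 dB

Convert to linear (a loss of L dB is a gain of −L dB): F_i = 10^(NF_i/10), G_i = 10^(G_i,dB/10)
  Stage 1: F_1 = 10^(0.225/10) = 1.053, G_1 = 10^(−0.225/10) = 0.9495
  Stage 2: F_2 = 10^(1.91/10) = 1.552, G_2 = 10^(12.2/10) = 16.60
  Stage 3: F_3 = 10^(7.82/10) = 6.053, G_3 = 10^(−7.28/10) = 0.1871
Friis cascade:
  F = 1.053 + (1.552 − 1)/0.9495 + (6.053 − 1)/15.76 = 1.956
NF = 10 log₁₀(1.956) = 2.91 dB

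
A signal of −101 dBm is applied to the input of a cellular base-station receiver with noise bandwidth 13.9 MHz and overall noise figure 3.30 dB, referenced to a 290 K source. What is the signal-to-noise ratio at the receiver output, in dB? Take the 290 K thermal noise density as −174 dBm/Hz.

Noise floor: N = −174 + 10 log₁₀(B) + NF
10 log₁₀(1.39×10⁷) = 71.43 dB
N = −174 + 71.43 + 3.30 = −99.27 dBm
SNR = P_sig − N = −101 − (−99.27) = −1.73 dB → −1.7 dB

−1.7 dB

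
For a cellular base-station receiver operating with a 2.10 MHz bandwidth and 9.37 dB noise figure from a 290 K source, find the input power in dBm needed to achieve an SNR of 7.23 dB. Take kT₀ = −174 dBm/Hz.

Sensitivity = −174 + 10 log₁₀(B) + NF + SNR_min
= −174 + 63.22 + 9.37 + 7.23
= −94.18 dBm → −94.2 dBm

−94.2 dBm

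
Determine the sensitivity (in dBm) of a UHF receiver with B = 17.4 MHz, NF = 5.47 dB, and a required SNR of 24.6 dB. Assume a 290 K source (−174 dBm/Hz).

−71.5 dBm

Sensitivity = −174 + 10 log₁₀(B) + NF + SNR_min
= −174 + 72.41 + 5.47 + 24.6
= −71.52 dBm → −71.5 dBm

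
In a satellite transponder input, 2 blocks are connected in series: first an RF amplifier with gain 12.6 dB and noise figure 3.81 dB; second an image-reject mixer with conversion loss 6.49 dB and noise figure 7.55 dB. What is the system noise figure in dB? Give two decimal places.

4.25 dB

Convert to linear (a loss of L dB is a gain of −L dB): F_i = 10^(NF_i/10), G_i = 10^(G_i,dB/10)
  Stage 1: F_1 = 10^(3.81/10) = 2.404, G_1 = 10^(12.6/10) = 18.20
  Stage 2: F_2 = 10^(7.55/10) = 5.689, G_2 = 10^(−6.49/10) = 0.2244
Friis cascade:
  F = 2.404 + (5.689 − 1)/18.20 = 2.662
NF = 10 log₁₀(2.662) = 4.25 dB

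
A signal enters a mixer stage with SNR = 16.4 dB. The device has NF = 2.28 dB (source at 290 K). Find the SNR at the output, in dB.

By definition F = SNR_in/SNR_out, so in dB: SNR_out = SNR_in − NF
SNR_out = 16.4 − 2.28 = 14.12 dB

14.12 dB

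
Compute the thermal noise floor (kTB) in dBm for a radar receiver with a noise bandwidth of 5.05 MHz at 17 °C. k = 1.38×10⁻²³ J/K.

−106.9 dBm

T = 17 °C + 273.15 = 290.15 K
P_n = kTB = 1.38×10⁻²³ × 290.15 × 5.05×10⁶ = 2.02×10⁻¹⁴ W
In dBm: 10 log₁₀(2.02×10⁻¹⁴ / 10⁻³) = −106.9 dBm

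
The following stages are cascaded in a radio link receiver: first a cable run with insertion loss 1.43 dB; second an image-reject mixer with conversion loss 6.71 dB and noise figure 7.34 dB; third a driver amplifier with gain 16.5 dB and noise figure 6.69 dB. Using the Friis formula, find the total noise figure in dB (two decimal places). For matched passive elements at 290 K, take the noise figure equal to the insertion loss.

Convert to linear (a loss of L dB is a gain of −L dB): F_i = 10^(NF_i/10), G_i = 10^(G_i,dB/10)
  Stage 1: F_1 = 10^(1.43/10) = 1.390, G_1 = 10^(−1.43/10) = 0.7194
  Stage 2: F_2 = 10^(7.34/10) = 5.420, G_2 = 10^(−6.71/10) = 0.2133
  Stage 3: F_3 = 10^(6.69/10) = 4.667, G_3 = 10^(16.5/10) = 44.67
Friis cascade:
  F = 1.390 + (5.420 − 1)/0.7194 + (4.667 − 1)/0.1535 = 31.43
NF = 10 log₁₀(31.43) = 14.97 dB

14.97 dB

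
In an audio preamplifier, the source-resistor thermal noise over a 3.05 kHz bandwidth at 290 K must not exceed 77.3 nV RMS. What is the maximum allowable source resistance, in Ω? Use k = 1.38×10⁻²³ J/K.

122 Ω

Johnson–Nyquist: V_n = √(4kTRB) ⇒ R = V_n² / (4kTB)
4kTB = 4 × 1.38×10⁻²³ × 290 × 3.05×10³ = 4.88×10⁻¹⁷
R = (7.73×10⁻⁸)² / 4.88×10⁻¹⁷ = 1.22×10² Ω = 122 Ω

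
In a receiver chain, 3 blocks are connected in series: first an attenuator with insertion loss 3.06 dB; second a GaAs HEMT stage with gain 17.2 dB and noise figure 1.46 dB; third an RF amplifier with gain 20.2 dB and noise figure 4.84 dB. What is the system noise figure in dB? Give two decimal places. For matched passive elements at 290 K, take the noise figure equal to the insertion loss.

Convert to linear (a loss of L dB is a gain of −L dB): F_i = 10^(NF_i/10), G_i = 10^(G_i,dB/10)
  Stage 1: F_1 = 10^(3.06/10) = 2.023, G_1 = 10^(−3.06/10) = 0.4943
  Stage 2: F_2 = 10^(1.46/10) = 1.400, G_2 = 10^(17.2/10) = 52.48
  Stage 3: F_3 = 10^(4.84/10) = 3.048, G_3 = 10^(20.2/10) = 104.7
Friis cascade:
  F = 2.023 + (1.400 − 1)/0.4943 + (3.048 − 1)/25.94 = 2.910
NF = 10 log₁₀(2.910) = 4.64 dB

4.64 dB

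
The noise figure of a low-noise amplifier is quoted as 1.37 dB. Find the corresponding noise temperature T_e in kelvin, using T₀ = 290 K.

F = 10^(1.37/10) = 1.37088
T_e = (F − 1)·T₀ = (1.37088 − 1) × 290 = 108 K

108 K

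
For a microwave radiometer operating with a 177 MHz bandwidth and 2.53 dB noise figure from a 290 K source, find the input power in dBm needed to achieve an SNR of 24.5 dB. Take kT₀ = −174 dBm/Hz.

Sensitivity = −174 + 10 log₁₀(B) + NF + SNR_min
= −174 + 82.48 + 2.53 + 24.5
= −64.49 dBm → −64.5 dBm

−64.5 dBm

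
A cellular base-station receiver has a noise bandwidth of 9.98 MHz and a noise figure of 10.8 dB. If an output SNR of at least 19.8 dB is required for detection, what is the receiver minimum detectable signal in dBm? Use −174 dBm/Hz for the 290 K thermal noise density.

−73.4 dBm

Sensitivity = −174 + 10 log₁₀(B) + NF + SNR_min
= −174 + 69.99 + 10.8 + 19.8
= −73.41 dBm → −73.4 dBm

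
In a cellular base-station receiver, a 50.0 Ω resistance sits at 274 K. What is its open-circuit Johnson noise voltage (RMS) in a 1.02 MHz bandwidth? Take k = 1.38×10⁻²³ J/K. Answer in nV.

878 nV

V_n = √(4kTRB)
4kTRB = 4 × 1.38×10⁻²³ × 274 × 5.00×10¹ × 1.02×10⁶ = 7.71×10⁻¹³ V²
V_n = √(7.71×10⁻¹³) = 8.78×10⁻⁷ V = 878 nV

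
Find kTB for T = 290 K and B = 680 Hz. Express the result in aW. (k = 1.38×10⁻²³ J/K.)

2.72 aW

P_n = kTB = 1.38×10⁻²³ × 290 × 6.80×10² = 2.72×10⁻¹⁸ W = 2.72 aW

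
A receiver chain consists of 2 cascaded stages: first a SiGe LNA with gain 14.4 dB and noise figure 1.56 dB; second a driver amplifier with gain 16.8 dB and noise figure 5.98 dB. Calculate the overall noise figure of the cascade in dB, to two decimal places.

Convert to linear (a loss of L dB is a gain of −L dB): F_i = 10^(NF_i/10), G_i = 10^(G_i,dB/10)
  Stage 1: F_1 = 10^(1.56/10) = 1.432, G_1 = 10^(14.4/10) = 27.54
  Stage 2: F_2 = 10^(5.98/10) = 3.963, G_2 = 10^(16.8/10) = 47.86
Friis cascade:
  F = 1.432 + (3.963 − 1)/27.54 = 1.540
NF = 10 log₁₀(1.540) = 1.87 dB

1.87 dB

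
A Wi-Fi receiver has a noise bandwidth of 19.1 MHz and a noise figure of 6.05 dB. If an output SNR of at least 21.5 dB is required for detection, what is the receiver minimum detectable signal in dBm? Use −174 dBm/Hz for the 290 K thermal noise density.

Sensitivity = −174 + 10 log₁₀(B) + NF + SNR_min
= −174 + 72.81 + 6.05 + 21.5
= −73.64 dBm → −73.6 dBm

−73.6 dBm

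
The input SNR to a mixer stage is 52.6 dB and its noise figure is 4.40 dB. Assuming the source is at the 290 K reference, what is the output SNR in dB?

48.20 dB

By definition F = SNR_in/SNR_out, so in dB: SNR_out = SNR_in − NF
SNR_out = 52.6 − 4.40 = 48.20 dB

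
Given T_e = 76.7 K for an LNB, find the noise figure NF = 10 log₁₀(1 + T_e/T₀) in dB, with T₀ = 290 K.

F = 1 + T_e/T₀ = 1 + 76.7/290 = 1.26448
NF = 10 log₁₀(1.26448) = 1.02 dB

1.02 dB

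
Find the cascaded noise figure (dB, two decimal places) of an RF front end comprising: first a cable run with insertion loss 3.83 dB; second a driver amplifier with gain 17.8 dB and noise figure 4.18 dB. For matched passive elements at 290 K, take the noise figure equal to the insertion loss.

8.01 dB

Convert to linear (a loss of L dB is a gain of −L dB): F_i = 10^(NF_i/10), G_i = 10^(G_i,dB/10)
  Stage 1: F_1 = 10^(3.83/10) = 2.415, G_1 = 10^(−3.83/10) = 0.4140
  Stage 2: F_2 = 10^(4.18/10) = 2.618, G_2 = 10^(17.8/10) = 60.26
Friis cascade:
  F = 2.415 + (2.618 − 1)/0.4140 = 6.324
NF = 10 log₁₀(6.324) = 8.01 dB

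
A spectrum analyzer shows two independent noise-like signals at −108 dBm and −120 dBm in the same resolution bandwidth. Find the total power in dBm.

Convert to linear, add, convert back:
P₁ = 1.58×10⁻¹⁴ W, P₂ = 1.00×10⁻¹⁵ W
P_tot = 1.68×10⁻¹⁴ W → 10 log₁₀(P_tot / 10⁻³) = −107.7 dBm

−107.7 dBm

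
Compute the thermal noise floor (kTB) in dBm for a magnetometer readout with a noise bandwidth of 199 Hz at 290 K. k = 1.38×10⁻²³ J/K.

P_n = kTB = 1.38×10⁻²³ × 290 × 1.99×10² = 7.96×10⁻¹⁹ W
In dBm: 10 log₁₀(7.96×10⁻¹⁹ / 10⁻³) = −151.0 dBm

−151.0 dBm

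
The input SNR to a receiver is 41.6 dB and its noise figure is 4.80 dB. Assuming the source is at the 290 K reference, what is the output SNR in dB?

36.80 dB

By definition F = SNR_in/SNR_out, so in dB: SNR_out = SNR_in − NF
SNR_out = 41.6 − 4.80 = 36.80 dB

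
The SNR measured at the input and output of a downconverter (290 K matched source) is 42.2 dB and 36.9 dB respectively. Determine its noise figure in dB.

5.3 dB

NF (dB) = SNR_in(dB) − SNR_out(dB) when the source is at T₀
NF = 42.2 − 36.9 = 5.3 dB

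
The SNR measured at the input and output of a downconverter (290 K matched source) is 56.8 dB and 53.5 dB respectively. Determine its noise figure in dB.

NF (dB) = SNR_in(dB) − SNR_out(dB) when the source is at T₀
NF = 56.8 − 53.5 = 3.3 dB

3.3 dB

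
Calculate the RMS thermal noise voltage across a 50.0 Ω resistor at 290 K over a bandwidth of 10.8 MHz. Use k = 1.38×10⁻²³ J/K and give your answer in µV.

2.94 µV

V_n = √(4kTRB)
4kTRB = 4 × 1.38×10⁻²³ × 290 × 5.00×10¹ × 1.08×10⁷ = 8.64×10⁻¹² V²
V_n = √(8.64×10⁻¹²) = 2.94×10⁻⁶ V = 2.94 µV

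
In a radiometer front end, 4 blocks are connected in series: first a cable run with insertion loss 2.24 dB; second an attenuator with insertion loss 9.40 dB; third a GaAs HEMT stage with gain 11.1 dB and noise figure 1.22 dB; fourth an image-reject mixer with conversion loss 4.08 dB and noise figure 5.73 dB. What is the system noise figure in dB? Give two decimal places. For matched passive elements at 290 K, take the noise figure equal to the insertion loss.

13.51 dB

Convert to linear (a loss of L dB is a gain of −L dB): F_i = 10^(NF_i/10), G_i = 10^(G_i,dB/10)
  Stage 1: F_1 = 10^(2.24/10) = 1.675, G_1 = 10^(−2.24/10) = 0.5970
  Stage 2: F_2 = 10^(9.40/10) = 8.710, G_2 = 10^(−9.40/10) = 0.1148
  Stage 3: F_3 = 10^(1.22/10) = 1.324, G_3 = 10^(11.1/10) = 12.88
  Stage 4: F_4 = 10^(5.73/10) = 3.741, G_4 = 10^(−4.08/10) = 0.3908
Friis cascade:
  F = 1.675 + (8.710 − 1)/0.5970 + (1.324 − 1)/0.06855 + (3.741 − 1)/0.8831 = 22.42
NF = 10 log₁₀(22.42) = 13.51 dB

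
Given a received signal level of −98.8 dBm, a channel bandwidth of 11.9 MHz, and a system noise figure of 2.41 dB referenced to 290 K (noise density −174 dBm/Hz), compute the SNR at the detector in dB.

2.0 dB

Noise floor: N = −174 + 10 log₁₀(B) + NF
10 log₁₀(1.19×10⁷) = 70.76 dB
N = −174 + 70.76 + 2.41 = −100.83 dBm
SNR = P_sig − N = −98.8 − (−100.83) = 2.03 dB → 2.0 dB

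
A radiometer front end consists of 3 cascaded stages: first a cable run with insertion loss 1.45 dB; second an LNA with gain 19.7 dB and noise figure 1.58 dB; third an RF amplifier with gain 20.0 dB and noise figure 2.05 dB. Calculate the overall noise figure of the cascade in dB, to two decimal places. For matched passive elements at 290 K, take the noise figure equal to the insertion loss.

Convert to linear (a loss of L dB is a gain of −L dB): F_i = 10^(NF_i/10), G_i = 10^(G_i,dB/10)
  Stage 1: F_1 = 10^(1.45/10) = 1.396, G_1 = 10^(−1.45/10) = 0.7161
  Stage 2: F_2 = 10^(1.58/10) = 1.439, G_2 = 10^(19.7/10) = 93.33
  Stage 3: F_3 = 10^(2.05/10) = 1.603, G_3 = 10^(20.0/10) = 100.0
Friis cascade:
  F = 1.396 + (1.439 − 1)/0.7161 + (1.603 − 1)/66.83 = 2.018
NF = 10 log₁₀(2.018) = 3.05 dB

3.05 dB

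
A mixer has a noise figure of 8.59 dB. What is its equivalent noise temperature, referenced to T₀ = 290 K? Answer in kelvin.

F = 10^(8.59/10) = 7.2277
T_e = (F − 1)·T₀ = (7.2277 − 1) × 290 = 1806 K

1806 K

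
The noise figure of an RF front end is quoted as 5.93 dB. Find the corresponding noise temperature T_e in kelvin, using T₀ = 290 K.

F = 10^(5.93/10) = 3.91742
T_e = (F − 1)·T₀ = (3.91742 − 1) × 290 = 846 K

846 K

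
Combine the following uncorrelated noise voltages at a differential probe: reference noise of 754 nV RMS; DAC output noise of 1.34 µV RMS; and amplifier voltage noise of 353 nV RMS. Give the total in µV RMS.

1.58 µV

Uncorrelated sources add in power (mean-square): V_tot = √(ΣV_i²)
V_tot = √[(7.54×10⁻⁷)² + (1.34×10⁻⁶)² + (3.53×10⁻⁷)²] = 1.58×10⁻⁶ V = 1.58 µV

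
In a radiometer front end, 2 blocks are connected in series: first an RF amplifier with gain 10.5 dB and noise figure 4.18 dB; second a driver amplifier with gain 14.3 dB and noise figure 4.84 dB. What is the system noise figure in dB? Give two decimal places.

Convert to linear (a loss of L dB is a gain of −L dB): F_i = 10^(NF_i/10), G_i = 10^(G_i,dB/10)
  Stage 1: F_1 = 10^(4.18/10) = 2.618, G_1 = 10^(10.5/10) = 11.22
  Stage 2: F_2 = 10^(4.84/10) = 3.048, G_2 = 10^(14.3/10) = 26.92
Friis cascade:
  F = 2.618 + (3.048 − 1)/11.22 = 2.801
NF = 10 log₁₀(2.801) = 4.47 dB

4.47 dB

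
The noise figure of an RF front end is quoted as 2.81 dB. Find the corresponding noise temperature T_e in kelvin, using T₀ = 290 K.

F = 10^(2.81/10) = 1.90985
T_e = (F − 1)·T₀ = (1.90985 − 1) × 290 = 264 K

264 K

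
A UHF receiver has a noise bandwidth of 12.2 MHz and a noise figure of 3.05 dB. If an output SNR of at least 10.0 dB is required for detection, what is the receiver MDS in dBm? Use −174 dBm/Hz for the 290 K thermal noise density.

−90.1 dBm

Sensitivity = −174 + 10 log₁₀(B) + NF + SNR_min
= −174 + 70.86 + 3.05 + 10.0
= −90.09 dBm → −90.1 dBm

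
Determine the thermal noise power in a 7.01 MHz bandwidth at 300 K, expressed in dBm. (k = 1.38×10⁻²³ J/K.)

P_n = kTB = 1.38×10⁻²³ × 300 × 7.01×10⁶ = 2.90×10⁻¹⁴ W
In dBm: 10 log₁₀(2.90×10⁻¹⁴ / 10⁻³) = −105.4 dBm

−105.4 dBm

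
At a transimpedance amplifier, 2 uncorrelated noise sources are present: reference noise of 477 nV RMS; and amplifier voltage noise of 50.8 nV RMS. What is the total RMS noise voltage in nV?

480 nV

Uncorrelated sources add in power (mean-square): V_tot = √(ΣV_i²)
V_tot = √[(4.77×10⁻⁷)² + (5.08×10⁻⁸)²] = 4.80×10⁻⁷ V = 480 nV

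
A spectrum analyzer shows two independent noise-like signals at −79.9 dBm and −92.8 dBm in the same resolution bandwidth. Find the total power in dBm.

−79.7 dBm

Convert to linear, add, convert back:
P₁ = 1.02×10⁻¹¹ W, P₂ = 5.25×10⁻¹³ W
P_tot = 1.08×10⁻¹¹ W → 10 log₁₀(P_tot / 10⁻³) = −79.7 dBm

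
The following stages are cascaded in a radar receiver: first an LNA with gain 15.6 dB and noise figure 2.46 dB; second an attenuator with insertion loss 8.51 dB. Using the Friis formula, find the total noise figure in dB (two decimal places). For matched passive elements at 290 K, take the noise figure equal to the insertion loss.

2.86 dB

Convert to linear (a loss of L dB is a gain of −L dB): F_i = 10^(NF_i/10), G_i = 10^(G_i,dB/10)
  Stage 1: F_1 = 10^(2.46/10) = 1.762, G_1 = 10^(15.6/10) = 36.31
  Stage 2: F_2 = 10^(8.51/10) = 7.096, G_2 = 10^(−8.51/10) = 0.1409
Friis cascade:
  F = 1.762 + (7.096 − 1)/36.31 = 1.930
NF = 10 log₁₀(1.930) = 2.86 dB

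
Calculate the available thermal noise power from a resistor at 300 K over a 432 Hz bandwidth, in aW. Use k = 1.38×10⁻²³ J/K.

1.79 aW

P_n = kTB = 1.38×10⁻²³ × 300 × 4.32×10² = 1.79×10⁻¹⁸ W = 1.79 aW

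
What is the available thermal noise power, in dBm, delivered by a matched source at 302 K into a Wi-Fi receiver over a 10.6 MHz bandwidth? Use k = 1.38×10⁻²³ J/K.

−103.5 dBm

P_n = kTB = 1.38×10⁻²³ × 302 × 1.06×10⁷ = 4.42×10⁻¹⁴ W
In dBm: 10 log₁₀(4.42×10⁻¹⁴ / 10⁻³) = −103.5 dBm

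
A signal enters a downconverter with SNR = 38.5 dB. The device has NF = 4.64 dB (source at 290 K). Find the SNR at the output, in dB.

By definition F = SNR_in/SNR_out, so in dB: SNR_out = SNR_in − NF
SNR_out = 38.5 − 4.64 = 33.86 dB

33.86 dB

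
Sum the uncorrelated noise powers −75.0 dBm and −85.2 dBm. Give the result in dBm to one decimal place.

−74.6 dBm

Convert to linear, add, convert back:
P₁ = 3.16×10⁻¹¹ W, P₂ = 3.02×10⁻¹² W
P_tot = 3.46×10⁻¹¹ W → 10 log₁₀(P_tot / 10⁻³) = −74.6 dBm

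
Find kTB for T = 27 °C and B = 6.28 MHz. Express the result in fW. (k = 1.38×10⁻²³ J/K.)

26.0 fW

T = 27 °C + 273.15 = 300.15 K
P_n = kTB = 1.38×10⁻²³ × 300.15 × 6.28×10⁶ = 2.60×10⁻¹⁴ W = 26.0 fW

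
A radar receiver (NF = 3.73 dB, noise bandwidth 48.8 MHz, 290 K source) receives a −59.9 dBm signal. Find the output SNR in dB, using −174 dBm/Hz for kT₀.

Noise floor: N = −174 + 10 log₁₀(B) + NF
10 log₁₀(4.88×10⁷) = 76.88 dB
N = −174 + 76.88 + 3.73 = −93.39 dBm
SNR = P_sig − N = −59.9 − (−93.39) = 33.49 dB → 33.5 dB

33.5 dB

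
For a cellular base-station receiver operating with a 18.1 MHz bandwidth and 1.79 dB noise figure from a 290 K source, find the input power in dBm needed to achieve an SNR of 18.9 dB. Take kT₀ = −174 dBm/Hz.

Sensitivity = −174 + 10 log₁₀(B) + NF + SNR_min
= −174 + 72.58 + 1.79 + 18.9
= −80.73 dBm → −80.7 dBm

−80.7 dBm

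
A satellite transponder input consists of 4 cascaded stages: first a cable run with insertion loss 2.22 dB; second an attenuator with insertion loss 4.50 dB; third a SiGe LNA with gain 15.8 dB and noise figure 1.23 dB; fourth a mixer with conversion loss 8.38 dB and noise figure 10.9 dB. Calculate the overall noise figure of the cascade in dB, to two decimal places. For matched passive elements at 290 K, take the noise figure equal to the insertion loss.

8.83 dB

Convert to linear (a loss of L dB is a gain of −L dB): F_i = 10^(NF_i/10), G_i = 10^(G_i,dB/10)
  Stage 1: F_1 = 10^(2.22/10) = 1.667, G_1 = 10^(−2.22/10) = 0.5998
  Stage 2: F_2 = 10^(4.50/10) = 2.818, G_2 = 10^(−4.50/10) = 0.3548
  Stage 3: F_3 = 10^(1.23/10) = 1.327, G_3 = 10^(15.8/10) = 38.02
  Stage 4: F_4 = 10^(10.9/10) = 12.30, G_4 = 10^(−8.38/10) = 0.1452
Friis cascade:
  F = 1.667 + (2.818 − 1)/0.5998 + (1.327 − 1)/0.2128 + (12.30 − 1)/8.091 = 7.634
NF = 10 log₁₀(7.634) = 8.83 dB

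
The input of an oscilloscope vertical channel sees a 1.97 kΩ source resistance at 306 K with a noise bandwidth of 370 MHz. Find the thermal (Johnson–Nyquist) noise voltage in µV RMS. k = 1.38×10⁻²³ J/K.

V_n = √(4kTRB)
4kTRB = 4 × 1.38×10⁻²³ × 306 × 1.97×10³ × 3.70×10⁸ = 1.23×10⁻⁸ V²
V_n = √(1.23×10⁻⁸) = 1.11×10⁻⁴ V = 111 µV

111 µV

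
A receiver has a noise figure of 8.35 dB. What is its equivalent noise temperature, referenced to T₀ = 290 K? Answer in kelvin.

F = 10^(8.35/10) = 6.83912
T_e = (F − 1)·T₀ = (6.83912 − 1) × 290 = 1693 K

1693 K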